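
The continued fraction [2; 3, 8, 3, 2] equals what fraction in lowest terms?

Fold from the inside: start with 2/1.
  3 + 1/2 = 7/2
  8 + 2/7 = 58/7
  3 + 7/58 = 181/58
  2 + 58/181 = 420/181

420/181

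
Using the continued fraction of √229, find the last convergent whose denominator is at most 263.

√229 = [15; 7, 1, 1, 7, 30, …] (period length 5).
Convergents:
  p_0/q_0 = 15/1
  p_1/q_1 = 106/7
  p_2/q_2 = 121/8
  p_3/q_3 = 227/15
  p_4/q_4 = 1710/113
  p_5/q_5 = 51527/3405
q_4 = 113 ≤ 263 < 3405 = q_5, so the answer is 1710/113.

1710/113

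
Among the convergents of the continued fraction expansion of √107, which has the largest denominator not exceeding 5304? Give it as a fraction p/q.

√107 = [10; 2, 1, 9, 1, 2, 20, …] (period length 6).
Convergents:
  p_0/q_0 = 10/1
  p_1/q_1 = 21/2
  p_2/q_2 = 31/3
  p_3/q_3 = 300/29
  p_4/q_4 = 331/32
  p_5/q_5 = 962/93
  p_6/q_6 = 19571/1892
  p_7/q_7 = 40104/3877
  p_8/q_8 = 59675/5769
q_7 = 3877 ≤ 5304 < 5769 = q_8, so the answer is 40104/3877.

40104/3877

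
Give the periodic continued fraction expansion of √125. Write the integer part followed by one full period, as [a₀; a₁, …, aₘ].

a₀ = ⌊√125⌋ = 11.
With m₀=0, d₀=1 and mₖ₊₁ = dₖaₖ − mₖ, dₖ₊₁ = (n − mₖ₊₁²)/dₖ, aₖ₊₁ = ⌊(a₀+mₖ₊₁)/dₖ₊₁⌋:
  k=1: m=11, d=4, a=5
  k=2: m=9, d=11, a=1
  k=3: m=2, d=11, a=1
  k=4: m=9, d=4, a=5
  k=5: m=11, d=1, a=22
d=1 and a=2a₀=22 at k=5, so the next step gives (m, d) = (11, 4) again — its k=1 value — and the period has length 5.

[11; 5, 1, 1, 5, 22]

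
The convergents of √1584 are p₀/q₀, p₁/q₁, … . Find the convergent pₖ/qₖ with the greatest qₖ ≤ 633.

15880/399

√1584 = [39; 1, 3, 1, 78, …] (period length 4).
Convergents:
  p_0/q_0 = 39/1
  p_1/q_1 = 40/1
  p_2/q_2 = 159/4
  p_3/q_3 = 199/5
  p_4/q_4 = 15681/394
  p_5/q_5 = 15880/399
  p_6/q_6 = 63321/1591
q_5 = 399 ≤ 633 < 1591 = q_6, so the answer is 15880/399.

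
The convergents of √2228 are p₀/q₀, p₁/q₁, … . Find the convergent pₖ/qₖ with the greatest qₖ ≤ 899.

√2228 = [47; 4, 1, 22, 1, 4, 94, …] (period length 6).
Convergents:
  p_0/q_0 = 47/1
  p_1/q_1 = 189/4
  p_2/q_2 = 236/5
  p_3/q_3 = 5381/114
  p_4/q_4 = 5617/119
  p_5/q_5 = 27849/590
  p_6/q_6 = 2623423/55579
q_5 = 590 ≤ 899 < 55579 = q_6, so the answer is 27849/590.

27849/590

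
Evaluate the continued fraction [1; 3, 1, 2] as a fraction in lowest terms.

14/11

Fold from the inside: start with 2/1.
  1 + 1/2 = 3/2
  3 + 2/3 = 11/3
  1 + 3/11 = 14/11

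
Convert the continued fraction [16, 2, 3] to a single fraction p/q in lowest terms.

115/7

Using pₖ = aₖpₖ₋₁ + pₖ₋₂ and qₖ = aₖqₖ₋₁ + qₖ₋₂:
  k=0: a=16, p=16, q=1
  k=1: a=2, p=33, q=2
  k=2: a=3, p=115, q=7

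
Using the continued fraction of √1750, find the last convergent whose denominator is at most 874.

√1750 = [41; 1, 4, 1, 82, …] (period length 4).
Convergents:
  p_0/q_0 = 41/1
  p_1/q_1 = 42/1
  p_2/q_2 = 209/5
  p_3/q_3 = 251/6
  p_4/q_4 = 20791/497
  p_5/q_5 = 21042/503
  p_6/q_6 = 104959/2509
q_5 = 503 ≤ 874 < 2509 = q_6, so the answer is 21042/503.

21042/503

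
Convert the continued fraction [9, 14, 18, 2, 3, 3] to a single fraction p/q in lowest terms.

Fold from the inside: start with 3/1.
  3 + 1/3 = 10/3
  2 + 3/10 = 23/10
  18 + 10/23 = 424/23
  14 + 23/424 = 5959/424
  9 + 424/5959 = 54055/5959

54055/5959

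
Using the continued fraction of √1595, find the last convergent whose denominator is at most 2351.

51080/1279

√1595 = [39; 1, 14, 1, 78, …] (period length 4).
Convergents:
  p_0/q_0 = 39/1
  p_1/q_1 = 40/1
  p_2/q_2 = 599/15
  p_3/q_3 = 639/16
  p_4/q_4 = 50441/1263
  p_5/q_5 = 51080/1279
  p_6/q_6 = 765561/19169
q_5 = 1279 ≤ 2351 < 19169 = q_6, so the answer is 51080/1279.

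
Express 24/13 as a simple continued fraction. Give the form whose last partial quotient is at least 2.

24 = 1·13 + 11
13 = 1·11 + 2
11 = 5·2 + 1
2 = 2·1 + 0  (stop)
So 24/13 = [1; 1, 5, 2].

[1; 1, 5, 2]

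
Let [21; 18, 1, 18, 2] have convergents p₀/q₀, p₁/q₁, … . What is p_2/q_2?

400/19

Using pₖ = aₖpₖ₋₁ + pₖ₋₂, qₖ = aₖqₖ₋₁ + qₖ₋₂ (with p₋₁=1, p₋₂=0, q₋₁=0, q₋₂=1):
  k=0: a=21, p=21, q=1
  k=1: a=18, p=379, q=18
  k=2: a=1, p=400, q=19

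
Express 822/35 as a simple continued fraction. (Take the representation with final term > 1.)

822 = 23·35 + 17
35 = 2·17 + 1
17 = 17·1 + 0  (stop)
So 822/35 = [23; 2, 17].

[23; 2, 17]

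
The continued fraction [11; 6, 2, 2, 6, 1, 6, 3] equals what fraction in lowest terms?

57097/5118

Using pₖ = aₖpₖ₋₁ + pₖ₋₂ and qₖ = aₖqₖ₋₁ + qₖ₋₂:
  k=0: a=11, p=11, q=1
  k=1: a=6, p=67, q=6
  k=2: a=2, p=145, q=13
  k=3: a=2, p=357, q=32
  k=4: a=6, p=2287, q=205
  k=5: a=1, p=2644, q=237
  k=6: a=6, p=18151, q=1627
  k=7: a=3, p=57097, q=5118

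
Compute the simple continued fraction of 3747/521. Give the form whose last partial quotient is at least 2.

[7; 5, 4, 1, 3, 5]

3747 = 7*521 + 100
521 = 5*100 + 21
100 = 4*21 + 16
21 = 1*16 + 5
16 = 3*5 + 1
5 = 5*1 + 0  (stop)
So 3747/521 = [7; 5, 4, 1, 3, 5].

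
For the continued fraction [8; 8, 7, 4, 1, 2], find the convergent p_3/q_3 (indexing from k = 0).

Using pₖ = aₖpₖ₋₁ + pₖ₋₂, qₖ = aₖqₖ₋₁ + qₖ₋₂ (with p₋₁=1, p₋₂=0, q₋₁=0, q₋₂=1):
  k=0: a=8, p=8, q=1
  k=1: a=8, p=65, q=8
  k=2: a=7, p=463, q=57
  k=3: a=4, p=1917, q=236

1917/236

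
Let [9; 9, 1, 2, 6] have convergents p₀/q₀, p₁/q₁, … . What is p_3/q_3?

Using pₖ = aₖpₖ₋₁ + pₖ₋₂, qₖ = aₖqₖ₋₁ + qₖ₋₂ (with p₋₁=1, p₋₂=0, q₋₁=0, q₋₂=1):
  k=0: a=9, p=9, q=1
  k=1: a=9, p=82, q=9
  k=2: a=1, p=91, q=10
  k=3: a=2, p=264, q=29

264/29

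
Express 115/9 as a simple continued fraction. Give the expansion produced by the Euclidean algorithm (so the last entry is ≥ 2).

[12; 1, 3, 2]

115 = 12*9 + 7
9 = 1*7 + 2
7 = 3*2 + 1
2 = 2*1 + 0  (stop)
So 115/9 = [12; 1, 3, 2].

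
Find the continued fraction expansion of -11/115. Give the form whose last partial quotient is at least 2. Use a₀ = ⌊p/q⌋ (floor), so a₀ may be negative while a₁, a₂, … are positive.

-11 = -1×115 + 104
115 = 1×104 + 11
104 = 9×11 + 5
11 = 2×5 + 1
5 = 5×1 + 0  (stop)
So -11/115 = [-1; 1, 9, 2, 5].

[-1; 1, 9, 2, 5]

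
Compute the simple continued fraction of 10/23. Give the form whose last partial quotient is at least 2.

[0; 2, 3, 3]

10 = 0·23 + 10
23 = 2·10 + 3
10 = 3·3 + 1
3 = 3·1 + 0  (stop)
So 10/23 = [0; 2, 3, 3].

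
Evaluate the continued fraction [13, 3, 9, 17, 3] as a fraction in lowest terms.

Using pₖ = aₖpₖ₋₁ + pₖ₋₂ and qₖ = aₖqₖ₋₁ + qₖ₋₂:
  k=0: a=13, p=13, q=1
  k=1: a=3, p=40, q=3
  k=2: a=9, p=373, q=28
  k=3: a=17, p=6381, q=479
  k=4: a=3, p=19516, q=1465

19516/1465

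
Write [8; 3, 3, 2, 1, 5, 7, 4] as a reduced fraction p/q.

46365/5584

Fold from the inside: start with 4/1.
  7 + 1/4 = 29/4
  5 + 4/29 = 149/29
  1 + 29/149 = 178/149
  2 + 149/178 = 505/178
  3 + 178/505 = 1693/505
  3 + 505/1693 = 5584/1693
  8 + 1693/5584 = 46365/5584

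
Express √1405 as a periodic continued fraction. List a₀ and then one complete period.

[37; 2, 14, 2, 74]

a₀ = ⌊√1405⌋ = 37.
With m₀=0, d₀=1 and mₖ₊₁ = dₖaₖ − mₖ, dₖ₊₁ = (n − mₖ₊₁²)/dₖ, aₖ₊₁ = ⌊(a₀+mₖ₊₁)/dₖ₊₁⌋:
  k=1: m=37, d=36, a=2
  k=2: m=35, d=5, a=14
  k=3: m=35, d=36, a=2
  k=4: m=37, d=1, a=74
d=1 and a=2a₀=74 at k=4, so the next step gives (m, d) = (37, 36) again — its k=1 value — and the period has length 4.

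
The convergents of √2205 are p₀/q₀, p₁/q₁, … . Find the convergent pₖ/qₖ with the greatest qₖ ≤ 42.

√2205 = [46; 1, 22, 2, 22, 1, 92, …] (period length 6).
Convergents:
  p_0/q_0 = 46/1
  p_1/q_1 = 47/1
  p_2/q_2 = 1080/23
  p_3/q_3 = 2207/47
q_2 = 23 ≤ 42 < 47 = q_3, so the answer is 1080/23.

1080/23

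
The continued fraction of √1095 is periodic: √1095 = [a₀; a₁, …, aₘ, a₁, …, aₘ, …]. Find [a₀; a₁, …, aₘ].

a₀ = ⌊√1095⌋ = 33.
With m₀=0, d₀=1 and mₖ₊₁ = dₖaₖ − mₖ, dₖ₊₁ = (n − mₖ₊₁²)/dₖ, aₖ₊₁ = ⌊(a₀+mₖ₊₁)/dₖ₊₁⌋:
  k=1: m=33, d=6, a=11
  k=2: m=33, d=1, a=66
d=1 and a=2a₀=66 at k=2, so the next step gives (m, d) = (33, 6) again — its k=1 value — and the period has length 2.

[33; 11, 66]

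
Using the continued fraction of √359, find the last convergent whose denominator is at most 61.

√359 = [18; 1, 17, 1, 36, …] (period length 4).
Convergents:
  p_0/q_0 = 18/1
  p_1/q_1 = 19/1
  p_2/q_2 = 341/18
  p_3/q_3 = 360/19
  p_4/q_4 = 13301/702
q_3 = 19 ≤ 61 < 702 = q_4, so the answer is 360/19.

360/19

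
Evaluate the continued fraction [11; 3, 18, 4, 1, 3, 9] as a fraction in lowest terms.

110906/9791

Using pₖ = aₖpₖ₋₁ + pₖ₋₂ and qₖ = aₖqₖ₋₁ + qₖ₋₂:
  k=0: a=11, p=11, q=1
  k=1: a=3, p=34, q=3
  k=2: a=18, p=623, q=55
  k=3: a=4, p=2526, q=223
  k=4: a=1, p=3149, q=278
  k=5: a=3, p=11973, q=1057
  k=6: a=9, p=110906, q=9791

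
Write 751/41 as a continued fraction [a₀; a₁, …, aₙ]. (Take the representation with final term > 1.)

751 = 18*41 + 13
41 = 3*13 + 2
13 = 6*2 + 1
2 = 2*1 + 0  (stop)
So 751/41 = [18; 3, 6, 2].

[18; 3, 6, 2]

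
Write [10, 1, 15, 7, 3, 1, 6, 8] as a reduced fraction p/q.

281895/25772

Using pₖ = aₖpₖ₋₁ + pₖ₋₂ and qₖ = aₖqₖ₋₁ + qₖ₋₂:
  k=0: a=10, p=10, q=1
  k=1: a=1, p=11, q=1
  k=2: a=15, p=175, q=16
  k=3: a=7, p=1236, q=113
  k=4: a=3, p=3883, q=355
  k=5: a=1, p=5119, q=468
  k=6: a=6, p=34597, q=3163
  k=7: a=8, p=281895, q=25772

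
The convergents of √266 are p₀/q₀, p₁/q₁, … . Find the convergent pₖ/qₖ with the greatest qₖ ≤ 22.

212/13

√266 = [16; 3, 4, 3, 32, …] (period length 4).
Convergents:
  p_0/q_0 = 16/1
  p_1/q_1 = 49/3
  p_2/q_2 = 212/13
  p_3/q_3 = 685/42
q_2 = 13 ≤ 22 < 42 = q_3, so the answer is 212/13.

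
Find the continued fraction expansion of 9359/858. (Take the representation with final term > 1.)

9359 = 10·858 + 779
858 = 1·779 + 79
779 = 9·79 + 68
79 = 1·68 + 11
68 = 6·11 + 2
11 = 5·2 + 1
2 = 2·1 + 0  (stop)
So 9359/858 = [10; 1, 9, 1, 6, 5, 2].

[10; 1, 9, 1, 6, 5, 2]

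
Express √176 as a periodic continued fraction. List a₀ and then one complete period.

[13; 3, 1, 3, 26]

a₀ = ⌊√176⌋ = 13.
With m₀=0, d₀=1 and mₖ₊₁ = dₖaₖ − mₖ, dₖ₊₁ = (n − mₖ₊₁²)/dₖ, aₖ₊₁ = ⌊(a₀+mₖ₊₁)/dₖ₊₁⌋:
  k=1: m=13, d=7, a=3
  k=2: m=8, d=16, a=1
  k=3: m=8, d=7, a=3
  k=4: m=13, d=1, a=26
d=1 and a=2a₀=26 at k=4, so the next step gives (m, d) = (13, 7) again — its k=1 value — and the period has length 4.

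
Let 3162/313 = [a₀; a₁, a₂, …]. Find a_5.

3162 = 10·313 + 32   →  a_0 = 10
313 = 9·32 + 25   →  a_1 = 9
32 = 1·25 + 7   →  a_2 = 1
25 = 3·7 + 4   →  a_3 = 3
7 = 1·4 + 3   →  a_4 = 1
4 = 1·3 + 1   →  a_5 = 1

1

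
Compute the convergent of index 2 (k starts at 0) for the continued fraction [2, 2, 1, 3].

7/3

Using pₖ = aₖpₖ₋₁ + pₖ₋₂, qₖ = aₖqₖ₋₁ + qₖ₋₂ (with p₋₁=1, p₋₂=0, q₋₁=0, q₋₂=1):
  k=0: a=2, p=2, q=1
  k=1: a=2, p=5, q=2
  k=2: a=1, p=7, q=3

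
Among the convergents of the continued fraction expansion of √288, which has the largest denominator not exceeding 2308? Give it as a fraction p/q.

19601/1155

√288 = [16; 1, 32, …] (period length 2).
Convergents:
  p_0/q_0 = 16/1
  p_1/q_1 = 17/1
  p_2/q_2 = 560/33
  p_3/q_3 = 577/34
  p_4/q_4 = 19024/1121
  p_5/q_5 = 19601/1155
  p_6/q_6 = 646256/38081
q_5 = 1155 ≤ 2308 < 38081 = q_6, so the answer is 19601/1155.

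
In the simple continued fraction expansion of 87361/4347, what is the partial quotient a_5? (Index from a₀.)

2

87361 = 20·4347 + 421   →  a_0 = 20
4347 = 10·421 + 137   →  a_1 = 10
421 = 3·137 + 10   →  a_2 = 3
137 = 13·10 + 7   →  a_3 = 13
10 = 1·7 + 3   →  a_4 = 1
7 = 2·3 + 1   →  a_5 = 2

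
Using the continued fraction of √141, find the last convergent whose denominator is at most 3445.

√141 = [11; 1, 6, 1, 22, …] (period length 4).
Convergents:
  p_0/q_0 = 11/1
  p_1/q_1 = 12/1
  p_2/q_2 = 83/7
  p_3/q_3 = 95/8
  p_4/q_4 = 2173/183
  p_5/q_5 = 2268/191
  p_6/q_6 = 15781/1329
  p_7/q_7 = 18049/1520
  p_8/q_8 = 412859/34769
q_7 = 1520 ≤ 3445 < 34769 = q_8, so the answer is 18049/1520.

18049/1520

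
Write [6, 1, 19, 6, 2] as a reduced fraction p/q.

1821/262

Using pₖ = aₖpₖ₋₁ + pₖ₋₂ and qₖ = aₖqₖ₋₁ + qₖ₋₂:
  k=0: a=6, p=6, q=1
  k=1: a=1, p=7, q=1
  k=2: a=19, p=139, q=20
  k=3: a=6, p=841, q=121
  k=4: a=2, p=1821, q=262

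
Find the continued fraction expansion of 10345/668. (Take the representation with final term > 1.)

10345 = 15*668 + 325
668 = 2*325 + 18
325 = 18*18 + 1
18 = 18*1 + 0  (stop)
So 10345/668 = [15; 2, 18, 18].

[15; 2, 18, 18]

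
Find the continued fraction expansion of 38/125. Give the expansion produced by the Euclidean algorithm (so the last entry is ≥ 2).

[0; 3, 3, 2, 5]

38 = 0×125 + 38
125 = 3×38 + 11
38 = 3×11 + 5
11 = 2×5 + 1
5 = 5×1 + 0  (stop)
So 38/125 = [0; 3, 3, 2, 5].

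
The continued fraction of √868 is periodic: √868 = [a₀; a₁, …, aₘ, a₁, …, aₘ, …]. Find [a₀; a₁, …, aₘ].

[29; 2, 6, 19, 2, 19, 6, 2, 58]

a₀ = ⌊√868⌋ = 29.
With m₀=0, d₀=1 and mₖ₊₁ = dₖaₖ − mₖ, dₖ₊₁ = (n − mₖ₊₁²)/dₖ, aₖ₊₁ = ⌊(a₀+mₖ₊₁)/dₖ₊₁⌋:
  k=1: m=29, d=27, a=2
  k=2: m=25, d=9, a=6
  k=3: m=29, d=3, a=19
  k=4: m=28, d=28, a=2
  k=5: m=28, d=3, a=19
  k=6: m=29, d=9, a=6
  k=7: m=25, d=27, a=2
  k=8: m=29, d=1, a=58
d=1 and a=2a₀=58 at k=8, so the next step gives (m, d) = (29, 27) again — its k=1 value — and the period has length 8.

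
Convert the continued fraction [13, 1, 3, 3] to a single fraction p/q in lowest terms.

179/13

Using pₖ = aₖpₖ₋₁ + pₖ₋₂ and qₖ = aₖqₖ₋₁ + qₖ₋₂:
  k=0: a=13, p=13, q=1
  k=1: a=1, p=14, q=1
  k=2: a=3, p=55, q=4
  k=3: a=3, p=179, q=13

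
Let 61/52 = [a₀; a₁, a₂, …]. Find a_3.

61 = 1·52 + 9   →  a_0 = 1
52 = 5·9 + 7   →  a_1 = 5
9 = 1·7 + 2   →  a_2 = 1
7 = 3·2 + 1   →  a_3 = 3

3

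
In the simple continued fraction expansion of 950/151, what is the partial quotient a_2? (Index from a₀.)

950 = 6·151 + 44   →  a_0 = 6
151 = 3·44 + 19   →  a_1 = 3
44 = 2·19 + 6   →  a_2 = 2

2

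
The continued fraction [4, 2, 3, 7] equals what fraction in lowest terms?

226/51

Using pₖ = aₖpₖ₋₁ + pₖ₋₂ and qₖ = aₖqₖ₋₁ + qₖ₋₂:
  k=0: a=4, p=4, q=1
  k=1: a=2, p=9, q=2
  k=2: a=3, p=31, q=7
  k=3: a=7, p=226, q=51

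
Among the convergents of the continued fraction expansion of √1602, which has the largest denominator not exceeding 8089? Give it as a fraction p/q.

√1602 = [40; 40, 80, …] (period length 2).
Convergents:
  p_0/q_0 = 40/1
  p_1/q_1 = 1601/40
  p_2/q_2 = 128120/3201
  p_3/q_3 = 5126401/128080
q_2 = 3201 ≤ 8089 < 128080 = q_3, so the answer is 128120/3201.

128120/3201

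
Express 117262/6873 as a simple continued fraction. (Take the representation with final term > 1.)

[17; 16, 3, 13, 1, 2, 3]

117262 = 17·6873 + 421
6873 = 16·421 + 137
421 = 3·137 + 10
137 = 13·10 + 7
10 = 1·7 + 3
7 = 2·3 + 1
3 = 3·1 + 0  (stop)
So 117262/6873 = [17; 16, 3, 13, 1, 2, 3].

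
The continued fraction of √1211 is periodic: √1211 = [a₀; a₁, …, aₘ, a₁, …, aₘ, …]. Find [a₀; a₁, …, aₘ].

a₀ = ⌊√1211⌋ = 34.
With m₀=0, d₀=1 and mₖ₊₁ = dₖaₖ − mₖ, dₖ₊₁ = (n − mₖ₊₁²)/dₖ, aₖ₊₁ = ⌊(a₀+mₖ₊₁)/dₖ₊₁⌋:
  k=1: m=34, d=55, a=1
  k=2: m=21, d=14, a=3
  k=3: m=21, d=55, a=1
  k=4: m=34, d=1, a=68
d=1 and a=2a₀=68 at k=4, so the next step gives (m, d) = (34, 55) again — its k=1 value — and the period has length 4.

[34; 1, 3, 1, 68]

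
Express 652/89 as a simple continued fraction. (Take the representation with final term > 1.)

[7; 3, 14, 2]

652 = 7*89 + 29
89 = 3*29 + 2
29 = 14*2 + 1
2 = 2*1 + 0  (stop)
So 652/89 = [7; 3, 14, 2].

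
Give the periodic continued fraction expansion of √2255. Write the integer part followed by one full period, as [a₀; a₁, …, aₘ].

[47; 2, 18, 2, 94]

a₀ = ⌊√2255⌋ = 47.
With m₀=0, d₀=1 and mₖ₊₁ = dₖaₖ − mₖ, dₖ₊₁ = (n − mₖ₊₁²)/dₖ, aₖ₊₁ = ⌊(a₀+mₖ₊₁)/dₖ₊₁⌋:
  k=1: m=47, d=46, a=2
  k=2: m=45, d=5, a=18
  k=3: m=45, d=46, a=2
  k=4: m=47, d=1, a=94
d=1 and a=2a₀=94 at k=4, so the next step gives (m, d) = (47, 46) again — its k=1 value — and the period has length 4.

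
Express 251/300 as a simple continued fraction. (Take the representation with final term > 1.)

[0; 1, 5, 8, 6]

251 = 0×300 + 251
300 = 1×251 + 49
251 = 5×49 + 6
49 = 8×6 + 1
6 = 6×1 + 0  (stop)
So 251/300 = [0; 1, 5, 8, 6].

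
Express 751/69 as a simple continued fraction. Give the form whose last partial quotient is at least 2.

[10; 1, 7, 1, 1, 1, 2]

751 = 10*69 + 61
69 = 1*61 + 8
61 = 7*8 + 5
8 = 1*5 + 3
5 = 1*3 + 2
3 = 1*2 + 1
2 = 2*1 + 0  (stop)
So 751/69 = [10; 1, 7, 1, 1, 1, 2].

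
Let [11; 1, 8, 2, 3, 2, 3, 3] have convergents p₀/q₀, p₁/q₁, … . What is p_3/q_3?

226/19

Using pₖ = aₖpₖ₋₁ + pₖ₋₂, qₖ = aₖqₖ₋₁ + qₖ₋₂ (with p₋₁=1, p₋₂=0, q₋₁=0, q₋₂=1):
  k=0: a=11, p=11, q=1
  k=1: a=1, p=12, q=1
  k=2: a=8, p=107, q=9
  k=3: a=2, p=226, q=19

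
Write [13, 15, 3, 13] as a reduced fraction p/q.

Using pₖ = aₖpₖ₋₁ + pₖ₋₂ and qₖ = aₖqₖ₋₁ + qₖ₋₂:
  k=0: a=13, p=13, q=1
  k=1: a=15, p=196, q=15
  k=2: a=3, p=601, q=46
  k=3: a=13, p=8009, q=613

8009/613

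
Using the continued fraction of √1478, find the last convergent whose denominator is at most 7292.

√1478 = [38; 2, 4, 38, 4, 2, 76, …] (period length 6).
Convergents:
  p_0/q_0 = 38/1
  p_1/q_1 = 77/2
  p_2/q_2 = 346/9
  p_3/q_3 = 13225/344
  p_4/q_4 = 53246/1385
  p_5/q_5 = 119717/3114
  p_6/q_6 = 9151738/238049
q_5 = 3114 ≤ 7292 < 238049 = q_6, so the answer is 119717/3114.

119717/3114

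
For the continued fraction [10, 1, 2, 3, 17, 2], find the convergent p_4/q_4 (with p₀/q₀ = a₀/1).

Using pₖ = aₖpₖ₋₁ + pₖ₋₂, qₖ = aₖqₖ₋₁ + qₖ₋₂ (with p₋₁=1, p₋₂=0, q₋₁=0, q₋₂=1):
  k=0: a=10, p=10, q=1
  k=1: a=1, p=11, q=1
  k=2: a=2, p=32, q=3
  k=3: a=3, p=107, q=10
  k=4: a=17, p=1851, q=173

1851/173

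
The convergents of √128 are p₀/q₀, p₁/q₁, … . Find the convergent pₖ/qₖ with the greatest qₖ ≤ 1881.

√128 = [11; 3, 5, 3, 22, …] (period length 4).
Convergents:
  p_0/q_0 = 11/1
  p_1/q_1 = 34/3
  p_2/q_2 = 181/16
  p_3/q_3 = 577/51
  p_4/q_4 = 12875/1138
  p_5/q_5 = 39202/3465
q_4 = 1138 ≤ 1881 < 3465 = q_5, so the answer is 12875/1138.

12875/1138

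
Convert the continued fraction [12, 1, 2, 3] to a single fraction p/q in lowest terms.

Using pₖ = aₖpₖ₋₁ + pₖ₋₂ and qₖ = aₖqₖ₋₁ + qₖ₋₂:
  k=0: a=12, p=12, q=1
  k=1: a=1, p=13, q=1
  k=2: a=2, p=38, q=3
  k=3: a=3, p=127, q=10

127/10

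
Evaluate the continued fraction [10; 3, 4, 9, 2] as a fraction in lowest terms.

2608/253

Using pₖ = aₖpₖ₋₁ + pₖ₋₂ and qₖ = aₖqₖ₋₁ + qₖ₋₂:
  k=0: a=10, p=10, q=1
  k=1: a=3, p=31, q=3
  k=2: a=4, p=134, q=13
  k=3: a=9, p=1237, q=120
  k=4: a=2, p=2608, q=253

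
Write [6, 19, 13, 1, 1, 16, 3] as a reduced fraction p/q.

157581/26036

Using pₖ = aₖpₖ₋₁ + pₖ₋₂ and qₖ = aₖqₖ₋₁ + qₖ₋₂:
  k=0: a=6, p=6, q=1
  k=1: a=19, p=115, q=19
  k=2: a=13, p=1501, q=248
  k=3: a=1, p=1616, q=267
  k=4: a=1, p=3117, q=515
  k=5: a=16, p=51488, q=8507
  k=6: a=3, p=157581, q=26036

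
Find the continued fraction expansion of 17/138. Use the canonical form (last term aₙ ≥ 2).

17 = 0·138 + 17
138 = 8·17 + 2
17 = 8·2 + 1
2 = 2·1 + 0  (stop)
So 17/138 = [0; 8, 8, 2].

[0; 8, 8, 2]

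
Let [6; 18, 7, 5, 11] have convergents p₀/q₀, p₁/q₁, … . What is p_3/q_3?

Using pₖ = aₖpₖ₋₁ + pₖ₋₂, qₖ = aₖqₖ₋₁ + qₖ₋₂ (with p₋₁=1, p₋₂=0, q₋₁=0, q₋₂=1):
  k=0: a=6, p=6, q=1
  k=1: a=18, p=109, q=18
  k=2: a=7, p=769, q=127
  k=3: a=5, p=3954, q=653

3954/653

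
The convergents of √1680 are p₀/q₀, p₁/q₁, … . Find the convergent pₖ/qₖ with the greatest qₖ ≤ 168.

√1680 = [40; 1, 80, …] (period length 2).
Convergents:
  p_0/q_0 = 40/1
  p_1/q_1 = 41/1
  p_2/q_2 = 3320/81
  p_3/q_3 = 3361/82
  p_4/q_4 = 272200/6641
q_3 = 82 ≤ 168 < 6641 = q_4, so the answer is 3361/82.

3361/82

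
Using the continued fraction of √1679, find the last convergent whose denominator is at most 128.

1680/41

√1679 = [40; 1, 39, 1, 80, …] (period length 4).
Convergents:
  p_0/q_0 = 40/1
  p_1/q_1 = 41/1
  p_2/q_2 = 1639/40
  p_3/q_3 = 1680/41
  p_4/q_4 = 136039/3320
q_3 = 41 ≤ 128 < 3320 = q_4, so the answer is 1680/41.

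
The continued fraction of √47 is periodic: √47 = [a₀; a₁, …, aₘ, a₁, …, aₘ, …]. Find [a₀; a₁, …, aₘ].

a₀ = ⌊√47⌋ = 6.
With m₀=0, d₀=1 and mₖ₊₁ = dₖaₖ − mₖ, dₖ₊₁ = (n − mₖ₊₁²)/dₖ, aₖ₊₁ = ⌊(a₀+mₖ₊₁)/dₖ₊₁⌋:
  k=1: m=6, d=11, a=1
  k=2: m=5, d=2, a=5
  k=3: m=5, d=11, a=1
  k=4: m=6, d=1, a=12
d=1 and a=2a₀=12 at k=4, so the next step gives (m, d) = (6, 11) again — its k=1 value — and the period has length 4.

[6; 1, 5, 1, 12]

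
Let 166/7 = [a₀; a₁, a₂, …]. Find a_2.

166 = 23·7 + 5   →  a_0 = 23
7 = 1·5 + 2   →  a_1 = 1
5 = 2·2 + 1   →  a_2 = 2

2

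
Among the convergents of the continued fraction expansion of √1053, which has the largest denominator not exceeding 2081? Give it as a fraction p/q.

√1053 = [32; 2, 4, 2, 64, …] (period length 4).
Convergents:
  p_0/q_0 = 32/1
  p_1/q_1 = 65/2
  p_2/q_2 = 292/9
  p_3/q_3 = 649/20
  p_4/q_4 = 41828/1289
  p_5/q_5 = 84305/2598
q_4 = 1289 ≤ 2081 < 2598 = q_5, so the answer is 41828/1289.

41828/1289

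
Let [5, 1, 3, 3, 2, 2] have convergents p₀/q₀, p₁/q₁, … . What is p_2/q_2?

23/4

Using pₖ = aₖpₖ₋₁ + pₖ₋₂, qₖ = aₖqₖ₋₁ + qₖ₋₂ (with p₋₁=1, p₋₂=0, q₋₁=0, q₋₂=1):
  k=0: a=5, p=5, q=1
  k=1: a=1, p=6, q=1
  k=2: a=3, p=23, q=4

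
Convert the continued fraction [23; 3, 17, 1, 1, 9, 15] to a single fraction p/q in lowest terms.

358701/15377

Using pₖ = aₖpₖ₋₁ + pₖ₋₂ and qₖ = aₖqₖ₋₁ + qₖ₋₂:
  k=0: a=23, p=23, q=1
  k=1: a=3, p=70, q=3
  k=2: a=17, p=1213, q=52
  k=3: a=1, p=1283, q=55
  k=4: a=1, p=2496, q=107
  k=5: a=9, p=23747, q=1018
  k=6: a=15, p=358701, q=15377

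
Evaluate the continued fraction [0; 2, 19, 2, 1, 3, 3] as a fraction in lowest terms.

Fold from the inside: start with 3/1.
  3 + 1/3 = 10/3
  1 + 3/10 = 13/10
  2 + 10/13 = 36/13
  19 + 13/36 = 697/36
  2 + 36/697 = 1430/697
  0 + 697/1430 = 697/1430

697/1430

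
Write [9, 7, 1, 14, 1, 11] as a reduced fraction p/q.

Fold from the inside: start with 11/1.
  1 + 1/11 = 12/11
  14 + 11/12 = 179/12
  1 + 12/179 = 191/179
  7 + 179/191 = 1516/191
  9 + 191/1516 = 13835/1516

13835/1516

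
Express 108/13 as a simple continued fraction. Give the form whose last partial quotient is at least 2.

[8; 3, 4]

108 = 8×13 + 4
13 = 3×4 + 1
4 = 4×1 + 0  (stop)
So 108/13 = [8; 3, 4].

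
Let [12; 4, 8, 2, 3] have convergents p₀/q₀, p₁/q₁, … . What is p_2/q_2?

Using pₖ = aₖpₖ₋₁ + pₖ₋₂, qₖ = aₖqₖ₋₁ + qₖ₋₂ (with p₋₁=1, p₋₂=0, q₋₁=0, q₋₂=1):
  k=0: a=12, p=12, q=1
  k=1: a=4, p=49, q=4
  k=2: a=8, p=404, q=33

404/33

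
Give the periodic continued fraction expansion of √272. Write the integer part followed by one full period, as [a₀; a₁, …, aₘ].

[16; 2, 32]

a₀ = ⌊√272⌋ = 16.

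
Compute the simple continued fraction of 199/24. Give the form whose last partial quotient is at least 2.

[8; 3, 2, 3]

199 = 8×24 + 7
24 = 3×7 + 3
7 = 2×3 + 1
3 = 3×1 + 0  (stop)
So 199/24 = [8; 3, 2, 3].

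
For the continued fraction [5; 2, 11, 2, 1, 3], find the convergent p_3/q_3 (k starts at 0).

263/48

Using pₖ = aₖpₖ₋₁ + pₖ₋₂, qₖ = aₖqₖ₋₁ + qₖ₋₂ (with p₋₁=1, p₋₂=0, q₋₁=0, q₋₂=1):
  k=0: a=5, p=5, q=1
  k=1: a=2, p=11, q=2
  k=2: a=11, p=126, q=23
  k=3: a=2, p=263, q=48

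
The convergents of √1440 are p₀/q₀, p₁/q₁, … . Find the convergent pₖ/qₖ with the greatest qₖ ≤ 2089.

√1440 = [37; 1, 17, 1, 74, …] (period length 4).
Convergents:
  p_0/q_0 = 37/1
  p_1/q_1 = 38/1
  p_2/q_2 = 683/18
  p_3/q_3 = 721/19
  p_4/q_4 = 54037/1424
  p_5/q_5 = 54758/1443
  p_6/q_6 = 984923/25955
q_5 = 1443 ≤ 2089 < 25955 = q_6, so the answer is 54758/1443.

54758/1443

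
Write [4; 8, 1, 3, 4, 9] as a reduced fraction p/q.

Fold from the inside: start with 9/1.
  4 + 1/9 = 37/9
  3 + 9/37 = 120/37
  1 + 37/120 = 157/120
  8 + 120/157 = 1376/157
  4 + 157/1376 = 5661/1376

5661/1376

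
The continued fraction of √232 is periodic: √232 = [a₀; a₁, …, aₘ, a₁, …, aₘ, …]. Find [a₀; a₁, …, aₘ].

[15; 4, 3, 7, 3, 4, 30]

a₀ = ⌊√232⌋ = 15.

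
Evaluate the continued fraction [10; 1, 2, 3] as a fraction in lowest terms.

Fold from the inside: start with 3/1.
  2 + 1/3 = 7/3
  1 + 3/7 = 10/7
  10 + 7/10 = 107/10

107/10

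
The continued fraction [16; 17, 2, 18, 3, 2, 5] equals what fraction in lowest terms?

Using pₖ = aₖpₖ₋₁ + pₖ₋₂ and qₖ = aₖqₖ₋₁ + qₖ₋₂:
  k=0: a=16, p=16, q=1
  k=1: a=17, p=273, q=17
  k=2: a=2, p=562, q=35
  k=3: a=18, p=10389, q=647
  k=4: a=3, p=31729, q=1976
  k=5: a=2, p=73847, q=4599
  k=6: a=5, p=400964, q=24971

400964/24971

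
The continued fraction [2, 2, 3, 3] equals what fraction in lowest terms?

Using pₖ = aₖpₖ₋₁ + pₖ₋₂ and qₖ = aₖqₖ₋₁ + qₖ₋₂:
  k=0: a=2, p=2, q=1
  k=1: a=2, p=5, q=2
  k=2: a=3, p=17, q=7
  k=3: a=3, p=56, q=23

56/23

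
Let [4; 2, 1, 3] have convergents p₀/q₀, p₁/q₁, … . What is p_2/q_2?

13/3

Using pₖ = aₖpₖ₋₁ + pₖ₋₂, qₖ = aₖqₖ₋₁ + qₖ₋₂ (with p₋₁=1, p₋₂=0, q₋₁=0, q₋₂=1):
  k=0: a=4, p=4, q=1
  k=1: a=2, p=9, q=2
  k=2: a=1, p=13, q=3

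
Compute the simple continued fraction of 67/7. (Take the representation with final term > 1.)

67 = 9*7 + 4
7 = 1*4 + 3
4 = 1*3 + 1
3 = 3*1 + 0  (stop)
So 67/7 = [9; 1, 1, 3].

[9; 1, 1, 3]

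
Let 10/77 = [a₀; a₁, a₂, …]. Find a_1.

10 = 0·77 + 10   →  a_0 = 0
77 = 7·10 + 7   →  a_1 = 7

7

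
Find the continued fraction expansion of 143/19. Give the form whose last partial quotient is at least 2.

143 = 7×19 + 10
19 = 1×10 + 9
10 = 1×9 + 1
9 = 9×1 + 0  (stop)
So 143/19 = [7; 1, 1, 9].

[7; 1, 1, 9]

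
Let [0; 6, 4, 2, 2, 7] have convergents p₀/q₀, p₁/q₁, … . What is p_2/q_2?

4/25

Using pₖ = aₖpₖ₋₁ + pₖ₋₂, qₖ = aₖqₖ₋₁ + qₖ₋₂ (with p₋₁=1, p₋₂=0, q₋₁=0, q₋₂=1):
  k=0: a=0, p=0, q=1
  k=1: a=6, p=1, q=6
  k=2: a=4, p=4, q=25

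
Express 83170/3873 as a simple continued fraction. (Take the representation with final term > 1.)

83170 = 21*3873 + 1837
3873 = 2*1837 + 199
1837 = 9*199 + 46
199 = 4*46 + 15
46 = 3*15 + 1
15 = 15*1 + 0  (stop)
So 83170/3873 = [21; 2, 9, 4, 3, 15].

[21; 2, 9, 4, 3, 15]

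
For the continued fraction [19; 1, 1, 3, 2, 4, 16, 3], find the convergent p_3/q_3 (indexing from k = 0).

137/7

Using pₖ = aₖpₖ₋₁ + pₖ₋₂, qₖ = aₖqₖ₋₁ + qₖ₋₂ (with p₋₁=1, p₋₂=0, q₋₁=0, q₋₂=1):
  k=0: a=19, p=19, q=1
  k=1: a=1, p=20, q=1
  k=2: a=1, p=39, q=2
  k=3: a=3, p=137, q=7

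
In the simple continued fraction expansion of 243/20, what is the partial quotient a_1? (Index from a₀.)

6

243 = 12·20 + 3   →  a_0 = 12
20 = 6·3 + 2   →  a_1 = 6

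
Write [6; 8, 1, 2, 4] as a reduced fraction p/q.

Fold from the inside: start with 4/1.
  2 + 1/4 = 9/4
  1 + 4/9 = 13/9
  8 + 9/13 = 113/13
  6 + 13/113 = 691/113

691/113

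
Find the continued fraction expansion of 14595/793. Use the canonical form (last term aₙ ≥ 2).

14595 = 18*793 + 321
793 = 2*321 + 151
321 = 2*151 + 19
151 = 7*19 + 18
19 = 1*18 + 1
18 = 18*1 + 0  (stop)
So 14595/793 = [18; 2, 2, 7, 1, 18].

[18; 2, 2, 7, 1, 18]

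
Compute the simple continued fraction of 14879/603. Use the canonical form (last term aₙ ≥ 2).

14879 = 24×603 + 407
603 = 1×407 + 196
407 = 2×196 + 15
196 = 13×15 + 1
15 = 15×1 + 0  (stop)
So 14879/603 = [24; 1, 2, 13, 15].

[24; 1, 2, 13, 15]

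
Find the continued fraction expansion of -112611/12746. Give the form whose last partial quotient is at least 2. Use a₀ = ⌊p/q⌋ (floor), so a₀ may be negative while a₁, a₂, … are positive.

-112611 = -9·12746 + 2103
12746 = 6·2103 + 128
2103 = 16·128 + 55
128 = 2·55 + 18
55 = 3·18 + 1
18 = 18·1 + 0  (stop)
So -112611/12746 = [-9; 6, 16, 2, 3, 18].

[-9; 6, 16, 2, 3, 18]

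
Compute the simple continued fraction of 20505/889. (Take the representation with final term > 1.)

[23; 15, 3, 19]

20505 = 23×889 + 58
889 = 15×58 + 19
58 = 3×19 + 1
19 = 19×1 + 0  (stop)
So 20505/889 = [23; 15, 3, 19].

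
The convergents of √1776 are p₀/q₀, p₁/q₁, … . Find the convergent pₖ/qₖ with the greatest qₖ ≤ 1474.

24822/589

√1776 = [42; 7, 84, …] (period length 2).
Convergents:
  p_0/q_0 = 42/1
  p_1/q_1 = 295/7
  p_2/q_2 = 24822/589
  p_3/q_3 = 174049/4130
q_2 = 589 ≤ 1474 < 4130 = q_3, so the answer is 24822/589.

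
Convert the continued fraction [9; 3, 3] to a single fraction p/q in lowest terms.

93/10

Using pₖ = aₖpₖ₋₁ + pₖ₋₂ and qₖ = aₖqₖ₋₁ + qₖ₋₂:
  k=0: a=9, p=9, q=1
  k=1: a=3, p=28, q=3
  k=2: a=3, p=93, q=10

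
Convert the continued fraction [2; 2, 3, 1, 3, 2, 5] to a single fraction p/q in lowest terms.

Using pₖ = aₖpₖ₋₁ + pₖ₋₂ and qₖ = aₖqₖ₋₁ + qₖ₋₂:
  k=0: a=2, p=2, q=1
  k=1: a=2, p=5, q=2
  k=2: a=3, p=17, q=7
  k=3: a=1, p=22, q=9
  k=4: a=3, p=83, q=34
  k=5: a=2, p=188, q=77
  k=6: a=5, p=1023, q=419

1023/419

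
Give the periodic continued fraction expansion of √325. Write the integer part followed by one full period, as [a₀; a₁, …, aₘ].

a₀ = ⌊√325⌋ = 18.
With m₀=0, d₀=1 and mₖ₊₁ = dₖaₖ − mₖ, dₖ₊₁ = (n − mₖ₊₁²)/dₖ, aₖ₊₁ = ⌊(a₀+mₖ₊₁)/dₖ₊₁⌋:
  k=1: m=18, d=1, a=36
d=1 and a=2a₀=36 at k=1, so the next step gives (m, d) = (18, 1) again — its k=1 value — and the period has length 1.

[18; 36]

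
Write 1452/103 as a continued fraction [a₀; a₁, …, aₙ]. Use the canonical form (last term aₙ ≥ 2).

1452 = 14×103 + 10
103 = 10×10 + 3
10 = 3×3 + 1
3 = 3×1 + 0  (stop)
So 1452/103 = [14; 10, 3, 3].

[14; 10, 3, 3]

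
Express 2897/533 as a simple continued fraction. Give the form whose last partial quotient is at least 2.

[5; 2, 3, 2, 1, 3, 6]

2897 = 5×533 + 232
533 = 2×232 + 69
232 = 3×69 + 25
69 = 2×25 + 19
25 = 1×19 + 6
19 = 3×6 + 1
6 = 6×1 + 0  (stop)
So 2897/533 = [5; 2, 3, 2, 1, 3, 6].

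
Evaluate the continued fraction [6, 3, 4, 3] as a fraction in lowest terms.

Fold from the inside: start with 3/1.
  4 + 1/3 = 13/3
  3 + 3/13 = 42/13
  6 + 13/42 = 265/42

265/42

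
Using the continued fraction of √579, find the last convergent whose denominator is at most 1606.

√579 = [24; 16, 48, …] (period length 2).
Convergents:
  p_0/q_0 = 24/1
  p_1/q_1 = 385/16
  p_2/q_2 = 18504/769
  p_3/q_3 = 296449/12320
q_2 = 769 ≤ 1606 < 12320 = q_3, so the answer is 18504/769.

18504/769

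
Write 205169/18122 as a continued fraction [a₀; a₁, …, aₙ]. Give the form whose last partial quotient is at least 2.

[11; 3, 9, 11, 19, 3]

205169 = 11·18122 + 5827
18122 = 3·5827 + 641
5827 = 9·641 + 58
641 = 11·58 + 3
58 = 19·3 + 1
3 = 3·1 + 0  (stop)
So 205169/18122 = [11; 3, 9, 11, 19, 3].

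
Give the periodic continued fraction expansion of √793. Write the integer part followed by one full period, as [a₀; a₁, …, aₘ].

a₀ = ⌊√793⌋ = 28.
With m₀=0, d₀=1 and mₖ₊₁ = dₖaₖ − mₖ, dₖ₊₁ = (n − mₖ₊₁²)/dₖ, aₖ₊₁ = ⌊(a₀+mₖ₊₁)/dₖ₊₁⌋:
  k=1: m=28, d=9, a=6
  k=2: m=26, d=13, a=4
  k=3: m=26, d=9, a=6
  k=4: m=28, d=1, a=56
d=1 and a=2a₀=56 at k=4, so the next step gives (m, d) = (28, 9) again — its k=1 value — and the period has length 4.

[28; 6, 4, 6, 56]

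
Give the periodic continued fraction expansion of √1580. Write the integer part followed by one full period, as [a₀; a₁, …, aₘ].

[39; 1, 2, 1, 78]

a₀ = ⌊√1580⌋ = 39.
With m₀=0, d₀=1 and mₖ₊₁ = dₖaₖ − mₖ, dₖ₊₁ = (n − mₖ₊₁²)/dₖ, aₖ₊₁ = ⌊(a₀+mₖ₊₁)/dₖ₊₁⌋:
  k=1: m=39, d=59, a=1
  k=2: m=20, d=20, a=2
  k=3: m=20, d=59, a=1
  k=4: m=39, d=1, a=78
d=1 and a=2a₀=78 at k=4, so the next step gives (m, d) = (39, 59) again — its k=1 value — and the period has length 4.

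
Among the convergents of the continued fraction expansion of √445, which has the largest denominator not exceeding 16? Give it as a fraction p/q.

√445 = [21; 10, 1, 1, 10, 42, …] (period length 5).
Convergents:
  p_0/q_0 = 21/1
  p_1/q_1 = 211/10
  p_2/q_2 = 232/11
  p_3/q_3 = 443/21
q_2 = 11 ≤ 16 < 21 = q_3, so the answer is 232/11.

232/11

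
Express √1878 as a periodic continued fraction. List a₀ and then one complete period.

[43; 2, 1, 42, 1, 2, 86]

a₀ = ⌊√1878⌋ = 43.
With m₀=0, d₀=1 and mₖ₊₁ = dₖaₖ − mₖ, dₖ₊₁ = (n − mₖ₊₁²)/dₖ, aₖ₊₁ = ⌊(a₀+mₖ₊₁)/dₖ₊₁⌋:
  k=1: m=43, d=29, a=2
  k=2: m=15, d=57, a=1
  k=3: m=42, d=2, a=42
  k=4: m=42, d=57, a=1
  k=5: m=15, d=29, a=2
  k=6: m=43, d=1, a=86
d=1 and a=2a₀=86 at k=6, so the next step gives (m, d) = (43, 29) again — its k=1 value — and the period has length 6.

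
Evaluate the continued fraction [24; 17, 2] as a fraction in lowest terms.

842/35

Fold from the inside: start with 2/1.
  17 + 1/2 = 35/2
  24 + 2/35 = 842/35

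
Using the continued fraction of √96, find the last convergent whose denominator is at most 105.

√96 = [9; 1, 3, 1, 18, …] (period length 4).
Convergents:
  p_0/q_0 = 9/1
  p_1/q_1 = 10/1
  p_2/q_2 = 39/4
  p_3/q_3 = 49/5
  p_4/q_4 = 921/94
  p_5/q_5 = 970/99
  p_6/q_6 = 3831/391
q_5 = 99 ≤ 105 < 391 = q_6, so the answer is 970/99.

970/99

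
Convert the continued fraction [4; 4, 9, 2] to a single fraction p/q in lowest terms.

331/78

Using pₖ = aₖpₖ₋₁ + pₖ₋₂ and qₖ = aₖqₖ₋₁ + qₖ₋₂:
  k=0: a=4, p=4, q=1
  k=1: a=4, p=17, q=4
  k=2: a=9, p=157, q=37
  k=3: a=2, p=331, q=78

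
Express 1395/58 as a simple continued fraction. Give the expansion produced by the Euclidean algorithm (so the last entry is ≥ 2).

[24; 19, 3]

1395 = 24·58 + 3
58 = 19·3 + 1
3 = 3·1 + 0  (stop)
So 1395/58 = [24; 19, 3].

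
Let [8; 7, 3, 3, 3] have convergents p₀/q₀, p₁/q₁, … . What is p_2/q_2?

179/22

Using pₖ = aₖpₖ₋₁ + pₖ₋₂, qₖ = aₖqₖ₋₁ + qₖ₋₂ (with p₋₁=1, p₋₂=0, q₋₁=0, q₋₂=1):
  k=0: a=8, p=8, q=1
  k=1: a=7, p=57, q=7
  k=2: a=3, p=179, q=22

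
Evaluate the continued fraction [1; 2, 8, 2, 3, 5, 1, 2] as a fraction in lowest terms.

3287/2233

Fold from the inside: start with 2/1.
  1 + 1/2 = 3/2
  5 + 2/3 = 17/3
  3 + 3/17 = 54/17
  2 + 17/54 = 125/54
  8 + 54/125 = 1054/125
  2 + 125/1054 = 2233/1054
  1 + 1054/2233 = 3287/2233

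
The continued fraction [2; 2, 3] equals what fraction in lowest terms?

Using pₖ = aₖpₖ₋₁ + pₖ₋₂ and qₖ = aₖqₖ₋₁ + qₖ₋₂:
  k=0: a=2, p=2, q=1
  k=1: a=2, p=5, q=2
  k=2: a=3, p=17, q=7

17/7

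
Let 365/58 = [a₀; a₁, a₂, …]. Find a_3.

2

365 = 6·58 + 17   →  a_0 = 6
58 = 3·17 + 7   →  a_1 = 3
17 = 2·7 + 3   →  a_2 = 2
7 = 2·3 + 1   →  a_3 = 2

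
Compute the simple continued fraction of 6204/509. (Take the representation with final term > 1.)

[12; 5, 3, 3, 4, 2]

6204 = 12×509 + 96
509 = 5×96 + 29
96 = 3×29 + 9
29 = 3×9 + 2
9 = 4×2 + 1
2 = 2×1 + 0  (stop)
So 6204/509 = [12; 5, 3, 3, 4, 2].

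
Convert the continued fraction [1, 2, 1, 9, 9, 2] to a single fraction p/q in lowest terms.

Fold from the inside: start with 2/1.
  9 + 1/2 = 19/2
  9 + 2/19 = 173/19
  1 + 19/173 = 192/173
  2 + 173/192 = 557/192
  1 + 192/557 = 749/557

749/557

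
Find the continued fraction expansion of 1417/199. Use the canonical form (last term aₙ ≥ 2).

1417 = 7*199 + 24
199 = 8*24 + 7
24 = 3*7 + 3
7 = 2*3 + 1
3 = 3*1 + 0  (stop)
So 1417/199 = [7; 8, 3, 2, 3].

[7; 8, 3, 2, 3]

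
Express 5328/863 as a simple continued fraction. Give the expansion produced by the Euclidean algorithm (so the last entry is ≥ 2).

5328 = 6·863 + 150
863 = 5·150 + 113
150 = 1·113 + 37
113 = 3·37 + 2
37 = 18·2 + 1
2 = 2·1 + 0  (stop)
So 5328/863 = [6; 5, 1, 3, 18, 2].

[6; 5, 1, 3, 18, 2]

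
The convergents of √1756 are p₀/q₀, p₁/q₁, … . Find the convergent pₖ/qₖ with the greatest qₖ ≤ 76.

880/21

√1756 = [41; 1, 9, 2, 20, 2, 9, 1, 82, …] (period length 8).
Convergents:
  p_0/q_0 = 41/1
  p_1/q_1 = 42/1
  p_2/q_2 = 419/10
  p_3/q_3 = 880/21
  p_4/q_4 = 18019/430
q_3 = 21 ≤ 76 < 430 = q_4, so the answer is 880/21.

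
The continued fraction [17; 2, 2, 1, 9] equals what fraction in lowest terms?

1185/68

Using pₖ = aₖpₖ₋₁ + pₖ₋₂ and qₖ = aₖqₖ₋₁ + qₖ₋₂:
  k=0: a=17, p=17, q=1
  k=1: a=2, p=35, q=2
  k=2: a=2, p=87, q=5
  k=3: a=1, p=122, q=7
  k=4: a=9, p=1185, q=68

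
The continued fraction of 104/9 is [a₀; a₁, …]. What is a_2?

1

104 = 11·9 + 5   →  a_0 = 11
9 = 1·5 + 4   →  a_1 = 1
5 = 1·4 + 1   →  a_2 = 1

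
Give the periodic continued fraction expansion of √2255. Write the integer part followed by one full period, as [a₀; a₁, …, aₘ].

[47; 2, 18, 2, 94]

a₀ = ⌊√2255⌋ = 47.
With m₀=0, d₀=1 and mₖ₊₁ = dₖaₖ − mₖ, dₖ₊₁ = (n − mₖ₊₁²)/dₖ, aₖ₊₁ = ⌊(a₀+mₖ₊₁)/dₖ₊₁⌋:
  k=1: m=47, d=46, a=2
  k=2: m=45, d=5, a=18
  k=3: m=45, d=46, a=2
  k=4: m=47, d=1, a=94
d=1 and a=2a₀=94 at k=4, so the next step gives (m, d) = (47, 46) again — its k=1 value — and the period has length 4.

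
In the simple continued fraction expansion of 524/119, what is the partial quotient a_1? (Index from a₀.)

2

524 = 4·119 + 48   →  a_0 = 4
119 = 2·48 + 23   →  a_1 = 2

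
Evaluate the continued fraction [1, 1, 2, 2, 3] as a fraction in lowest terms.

41/24

Using pₖ = aₖpₖ₋₁ + pₖ₋₂ and qₖ = aₖqₖ₋₁ + qₖ₋₂:
  k=0: a=1, p=1, q=1
  k=1: a=1, p=2, q=1
  k=2: a=2, p=5, q=3
  k=3: a=2, p=12, q=7
  k=4: a=3, p=41, q=24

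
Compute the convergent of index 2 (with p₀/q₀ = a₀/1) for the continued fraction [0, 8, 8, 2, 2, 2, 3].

Using pₖ = aₖpₖ₋₁ + pₖ₋₂, qₖ = aₖqₖ₋₁ + qₖ₋₂ (with p₋₁=1, p₋₂=0, q₋₁=0, q₋₂=1):
  k=0: a=0, p=0, q=1
  k=1: a=8, p=1, q=8
  k=2: a=8, p=8, q=65

8/65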